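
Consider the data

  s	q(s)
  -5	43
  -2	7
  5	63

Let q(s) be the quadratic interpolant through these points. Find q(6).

L_0(6) = (8)·(1)/[(-3)·(-10)] = 4/15
L_1(6) = (11)·(1)/[(3)·(-7)] = -11/21
L_2(6) = (11)·(8)/[(10)·(7)] = 44/35
Sum: 43·(4/15) + 7·(-11/21) + 63·(44/35) = 87

87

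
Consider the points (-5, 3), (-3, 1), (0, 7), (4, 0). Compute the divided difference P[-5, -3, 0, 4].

-53/420

P[-5,-3] = (1 - 3) / (-3 - (-5)) = -1
P[-3,0] = (7 - 1) / (0 - (-3)) = 2
P[0,4] = (0 - 7) / (4 - 0) = -7/4
P[-5,-3,0] = (2 - (-1)) / (0 - (-5)) = 3/5
P[-3,0,4] = (-7/4 - 2) / (4 - (-3)) = -15/28
P[-5,-3,0,4] = (-15/28 - 3/5) / (4 - (-5)) = -53/420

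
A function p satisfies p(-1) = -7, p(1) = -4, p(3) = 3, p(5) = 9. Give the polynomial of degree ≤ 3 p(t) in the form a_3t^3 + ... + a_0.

Build the Lagrange basis polynomials:
L_0(t) = (t - 1)(t - 3)(t - 5) / [-48] = -(1/48)t^3 + (3/16)t^2 - (23/48)t + 5/16
L_1(t) = (t + 1)(t - 3)(t - 5) / [16] = (1/16)t^3 - (7/16)t^2 + (7/16)t + 15/16
L_2(t) = (t + 1)(t - 1)(t - 5) / [-16] = -(1/16)t^3 + (5/16)t^2 + (1/16)t - 5/16
L_3(t) = (t + 1)(t - 1)(t - 3) / [48] = (1/48)t^3 - (1/16)t^2 - (1/48)t + 1/16
p(t) = (-7)·L_0 + (-4)·L_1 + 3·L_2 + 9·L_3
  (-7)·L_0(t) = (7/48)t^3 - (21/16)t^2 + (161/48)t - 35/16
  (-4)·L_1(t) = -(1/4)t^3 + (7/4)t^2 - (7/4)t - 15/4
  3·L_2(t) = -(3/16)t^3 + (15/16)t^2 + (3/16)t - 15/16
  9·L_3(t) = (3/16)t^3 - (9/16)t^2 - (3/16)t + 9/16
Adding term by term: -(5/48)t^3 + (13/16)t^2 + (77/48)t - 101/16

p(t) = -(5/48)t^3 + (13/16)t^2 + (77/48)t - 101/16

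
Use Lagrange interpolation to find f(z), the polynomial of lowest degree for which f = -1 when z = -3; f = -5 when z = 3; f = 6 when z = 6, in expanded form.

f(z) = (13/27)z^2 - (2/3)z - 22/3

Build the Lagrange basis polynomials:
L_0(z) = (z - 3)(z - 6) / [54] = (1/54)z^2 - (1/6)z + 1/3
L_1(z) = (z + 3)(z - 6) / [-18] = -(1/18)z^2 + (1/6)z + 1
L_2(z) = (z + 3)(z - 3) / [27] = (1/27)z^2 - 1/3
f(z) = (-1)·L_0 + (-5)·L_1 + 6·L_2
  (-1)·L_0(z) = -(1/54)z^2 + (1/6)z - 1/3
  (-5)·L_1(z) = (5/18)z^2 - (5/6)z - 5
  6·L_2(z) = (2/9)z^2 - 2
Adding term by term: (13/27)z^2 - (2/3)z - 22/3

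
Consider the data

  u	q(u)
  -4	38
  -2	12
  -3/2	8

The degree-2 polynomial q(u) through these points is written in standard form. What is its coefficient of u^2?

2

L_0(u) = (u + 2)(u + 3/2) / [5] = (1/5)u^2 + (7/10)u + 3/5
L_1(u) = (u + 4)(u + 3/2) / [-1] = -u^2 - (11/2)u - 6
L_2(u) = (u + 4)(u + 2) / [5/4] = (4/5)u^2 + (24/5)u + 32/5
q(u) = 38·L_0 + 12·L_1 + 8·L_2
Only the coefficient of u^2 is needed; take it from each L_i and combine:
38·(1/5) + 12·(-1) + 8·(4/5) = 2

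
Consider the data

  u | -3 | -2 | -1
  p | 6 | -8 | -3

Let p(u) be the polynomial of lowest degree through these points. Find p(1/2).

L_0(1/2) = (5/2)·(3/2)/[(-1)·(-2)] = 15/8
L_1(1/2) = (7/2)·(3/2)/[(1)·(-1)] = -21/4
L_2(1/2) = (7/2)·(5/2)/[(2)·(1)] = 35/8
Sum: 6·(15/8) + (-8)·(-21/4) + (-3)·(35/8) = 321/8

321/8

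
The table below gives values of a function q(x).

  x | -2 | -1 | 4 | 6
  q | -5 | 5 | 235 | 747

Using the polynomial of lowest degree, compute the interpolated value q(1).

7

Using Newton's divided-difference form:
q[-2,-1] = (5 - (-5)) / (-1 - (-2)) = 10
q[-1,4] = (235 - 5) / (4 - (-1)) = 46
q[4,6] = (747 - 235) / (6 - 4) = 256
q[-2,-1,4] = (46 - 10) / (4 - (-2)) = 6
q[-1,4,6] = (256 - 46) / (6 - (-1)) = 30
q[-2,-1,4,6] = (30 - 6) / (6 - (-2)) = 3
q(1) = -5 + 10·(3) + 6·(3)·(2) + 3·(3)·(2)·(-3) = 7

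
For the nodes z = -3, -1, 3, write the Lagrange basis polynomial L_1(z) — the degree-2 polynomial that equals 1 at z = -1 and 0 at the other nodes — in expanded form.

L_1(z) = (z + 3)(z - 3) / [(2)·(-4)]
       = (z^2 - 9) / (-8)

L_1(z) = -(1/8)z^2 + 9/8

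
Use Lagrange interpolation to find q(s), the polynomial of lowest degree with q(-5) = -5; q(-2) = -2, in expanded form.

q(s) = s

Build the Lagrange basis polynomials:
L_0(s) = (s + 2) / [-3] = -(1/3)s - 2/3
L_1(s) = (s + 5) / [3] = (1/3)s + 5/3
q(s) = (-5)·L_0 + (-2)·L_1
  (-5)·L_0(s) = (5/3)s + 10/3
  (-2)·L_1(s) = -(2/3)s - 10/3
Adding term by term: s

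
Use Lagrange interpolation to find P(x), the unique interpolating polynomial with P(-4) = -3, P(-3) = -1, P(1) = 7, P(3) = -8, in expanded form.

P(x) = -(19/84)x^3 - (19/14)x^2 + (73/84)x + 54/7

Build the Lagrange basis polynomials:
L_0(x) = (x + 3)(x - 1)(x - 3) / [-35] = -(1/35)x^3 + (1/35)x^2 + (9/35)x - 9/35
L_1(x) = (x + 4)(x - 1)(x - 3) / [24] = (1/24)x^3 - (13/24)x + 1/2
L_2(x) = (x + 4)(x + 3)(x - 3) / [-40] = -(1/40)x^3 - (1/10)x^2 + (9/40)x + 9/10
L_3(x) = (x + 4)(x + 3)(x - 1) / [84] = (1/84)x^3 + (1/14)x^2 + (5/84)x - 1/7
P(x) = (-3)·L_0 + (-1)·L_1 + 7·L_2 + (-8)·L_3
  (-3)·L_0(x) = (3/35)x^3 - (3/35)x^2 - (27/35)x + 27/35
  (-1)·L_1(x) = -(1/24)x^3 + (13/24)x - 1/2
  7·L_2(x) = -(7/40)x^3 - (7/10)x^2 + (63/40)x + 63/10
  (-8)·L_3(x) = -(2/21)x^3 - (4/7)x^2 - (10/21)x + 8/7
Adding term by term: -(19/84)x^3 - (19/14)x^2 + (73/84)x + 54/7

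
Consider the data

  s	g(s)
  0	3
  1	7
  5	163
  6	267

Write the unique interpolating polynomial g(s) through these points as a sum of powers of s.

g(s) = s^3 + s^2 + 2s + 3

Newton's divided differences:
g[0,1] = (7 - 3) / (1 - 0) = 4
g[1,5] = (163 - 7) / (5 - 1) = 39
g[5,6] = (267 - 163) / (6 - 5) = 104
g[0,1,5] = (39 - 4) / (5 - 0) = 7
g[1,5,6] = (104 - 39) / (6 - 1) = 13
g[0,1,5,6] = (13 - 7) / (6 - 0) = 1
g(s) = 3 + 4·s + 7·s(s - 1) + 1·s(s - 1)(s - 5)
Expanding: g(s) = s^3 + s^2 + 2s + 3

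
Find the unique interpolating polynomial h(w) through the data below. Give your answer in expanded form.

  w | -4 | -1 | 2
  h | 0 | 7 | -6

h(w) = -(10/9)w^2 - (29/9)w + 44/9

Build the Lagrange basis polynomials:
L_0(w) = (w + 1)(w - 2) / [18] = (1/18)w^2 - (1/18)w - 1/9
L_1(w) = (w + 4)(w - 2) / [-9] = -(1/9)w^2 - (2/9)w + 8/9
L_2(w) = (w + 4)(w + 1) / [18] = (1/18)w^2 + (5/18)w + 2/9
h(w) = 0·L_0 + 7·L_1 + (-6)·L_2
  0·L_0(w) = 0
  7·L_1(w) = -(7/9)w^2 - (14/9)w + 56/9
  (-6)·L_2(w) = -(1/3)w^2 - (5/3)w - 4/3
Adding term by term: -(10/9)w^2 - (29/9)w + 44/9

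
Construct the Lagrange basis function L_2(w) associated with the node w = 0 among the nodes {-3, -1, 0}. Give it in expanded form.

L_2(w) = (1/3)w^2 + (4/3)w + 1

L_2(w) = (w + 3)(w + 1) / [(3)·(1)]
       = (w^2 + 4w + 3) / (3)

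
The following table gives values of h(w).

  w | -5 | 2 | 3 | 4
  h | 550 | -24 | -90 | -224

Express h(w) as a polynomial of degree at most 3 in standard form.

Newton's divided differences:
h[-5,2] = (-24 - 550) / (2 - (-5)) = -82
h[2,3] = (-90 - (-24)) / (3 - 2) = -66
h[3,4] = (-224 - (-90)) / (4 - 3) = -134
h[-5,2,3] = (-66 - (-82)) / (3 - (-5)) = 2
h[2,3,4] = (-134 - (-66)) / (4 - 2) = -34
h[-5,2,3,4] = (-34 - 2) / (4 - (-5)) = -4
h(w) = 550 + (-82)·(w + 5) + 2·(w + 5)(w - 2) + (-4)·(w + 5)(w - 2)(w - 3)
Expanding: h(w) = -4w^3 + 2w^2

h(w) = -4w^3 + 2w^2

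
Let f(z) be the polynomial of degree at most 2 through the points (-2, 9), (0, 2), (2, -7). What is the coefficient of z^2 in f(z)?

The leading coefficient equals the top divided difference f[-2,0,2].
f[-2,0] = (2 - 9) / (0 - (-2)) = -7/2
f[0,2] = (-7 - 2) / (2 - 0) = -9/2
f[-2,0,2] = (-9/2 - (-7/2)) / (2 - (-2)) = -1/4

-1/4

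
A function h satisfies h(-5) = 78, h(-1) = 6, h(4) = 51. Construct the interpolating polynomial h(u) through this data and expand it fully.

h(u) = 3u^2 + 3

Newton's divided differences:
h[-5,-1] = (6 - 78) / (-1 - (-5)) = -18
h[-1,4] = (51 - 6) / (4 - (-1)) = 9
h[-5,-1,4] = (9 - (-18)) / (4 - (-5)) = 3
h(u) = 78 + (-18)·(u + 5) + 3·(u + 5)(u + 1)
Expanding: h(u) = 3u^2 + 3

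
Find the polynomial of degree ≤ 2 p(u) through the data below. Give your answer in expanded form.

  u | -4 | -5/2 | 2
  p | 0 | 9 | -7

Build the Lagrange basis polynomials:
L_0(u) = (u + 5/2)(u - 2) / [9] = (1/9)u^2 + (1/18)u - 5/9
L_1(u) = (u + 4)(u - 2) / [-27/4] = -(4/27)u^2 - (8/27)u + 32/27
L_2(u) = (u + 4)(u + 5/2) / [27] = (1/27)u^2 + (13/54)u + 10/27
p(u) = 0·L_0 + 9·L_1 + (-7)·L_2
  0·L_0(u) = 0
  9·L_1(u) = -(4/3)u^2 - (8/3)u + 32/3
  (-7)·L_2(u) = -(7/27)u^2 - (91/54)u - 70/27
Adding term by term: -(43/27)u^2 - (235/54)u + 218/27

p(u) = -(43/27)u^2 - (235/54)u + 218/27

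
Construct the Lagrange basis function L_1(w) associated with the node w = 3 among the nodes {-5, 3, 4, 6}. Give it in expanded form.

L_1(w) = (1/24)w^3 - (5/24)w^2 - (13/12)w + 5

L_1(w) = (w + 5)(w - 4)(w - 6) / [(8)·(-1)·(-3)]
       = (w^3 - 5w^2 - 26w + 120) / (24)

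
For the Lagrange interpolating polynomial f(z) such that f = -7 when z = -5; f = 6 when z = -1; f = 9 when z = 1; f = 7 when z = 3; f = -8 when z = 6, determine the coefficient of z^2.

L_0(z) = (z + 1)(z - 1)(z - 3)(z - 6) / [2112] = (1/2112)z^4 - (3/704)z^3 + (17/2112)z^2 + (3/704)z - 3/352
L_1(z) = (z + 5)(z - 1)(z - 3)(z - 6) / [-224] = -(1/224)z^4 + (5/224)z^3 + (23/224)z^2 - (117/224)z + 45/112
L_2(z) = (z + 5)(z + 1)(z - 3)(z - 6) / [120] = (1/120)z^4 - (1/40)z^3 - (31/120)z^2 + (21/40)z + 3/4
L_3(z) = (z + 5)(z + 1)(z - 1)(z - 6) / [-192] = -(1/192)z^4 + (1/192)z^3 + (31/192)z^2 - (1/192)z - 5/32
L_4(z) = (z + 5)(z + 1)(z - 1)(z - 3) / [1155] = (1/1155)z^4 + (2/1155)z^3 - (16/1155)z^2 - (2/1155)z + 1/77
f(z) = (-7)·L_0 + 6·L_1 + 9·L_2 + 7·L_3 + (-8)·L_4
Only the coefficient of z^2 is needed; take it from each L_i and combine:
(-7)·(17/2112) + 6·(23/224) + 9·(-31/120) + 7·(31/192) + (-8)·(-16/1155) = -173/330

-173/330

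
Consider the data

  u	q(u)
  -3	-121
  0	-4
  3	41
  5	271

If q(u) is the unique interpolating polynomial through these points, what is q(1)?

Using Newton's divided-difference form:
q[-3,0] = (-4 - (-121)) / (0 - (-3)) = 39
q[0,3] = (41 - (-4)) / (3 - 0) = 15
q[3,5] = (271 - 41) / (5 - 3) = 115
q[-3,0,3] = (15 - 39) / (3 - (-3)) = -4
q[0,3,5] = (115 - 15) / (5 - 0) = 20
q[-3,0,3,5] = (20 - (-4)) / (5 - (-3)) = 3
q(1) = -121 + 39·(4) + (-4)·(4)·(1) + 3·(4)·(1)·(-2) = -5

-5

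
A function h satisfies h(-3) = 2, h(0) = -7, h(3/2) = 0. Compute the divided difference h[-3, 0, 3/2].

h[-3,0] = (-7 - 2) / (0 - (-3)) = -3
h[0,3/2] = (0 - (-7)) / (3/2 - 0) = 14/3
h[-3,0,3/2] = (14/3 - (-3)) / (3/2 - (-3)) = 46/27

46/27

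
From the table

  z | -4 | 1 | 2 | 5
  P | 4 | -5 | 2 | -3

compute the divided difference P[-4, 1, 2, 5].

-109/270

P[-4,1] = (-5 - 4) / (1 - (-4)) = -9/5
P[1,2] = (2 - (-5)) / (2 - 1) = 7
P[2,5] = (-3 - 2) / (5 - 2) = -5/3
P[-4,1,2] = (7 - (-9/5)) / (2 - (-4)) = 22/15
P[1,2,5] = (-5/3 - 7) / (5 - 1) = -13/6
P[-4,1,2,5] = (-13/6 - 22/15) / (5 - (-4)) = -109/270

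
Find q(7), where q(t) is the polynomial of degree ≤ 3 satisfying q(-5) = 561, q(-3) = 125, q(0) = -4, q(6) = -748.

Evaluate each Lagrange basis at t = 7:
L_0(7) = (10)·(7)·(1)/[(-2)·(-5)·(-11)] = -7/11
L_1(7) = (12)·(7)·(1)/[(2)·(-3)·(-9)] = 14/9
L_2(7) = (12)·(10)·(1)/[(5)·(3)·(-6)] = -4/3
L_3(7) = (12)·(10)·(7)/[(11)·(9)·(6)] = 140/99
Sum: 561·(-7/11) + 125·(14/9) + (-4)·(-4/3) + (-748)·(140/99) = -1215

-1215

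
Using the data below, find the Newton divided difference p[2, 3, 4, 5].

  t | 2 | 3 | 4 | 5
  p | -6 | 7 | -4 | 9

p[2,3] = (7 - (-6)) / (3 - 2) = 13
p[3,4] = (-4 - 7) / (4 - 3) = -11
p[4,5] = (9 - (-4)) / (5 - 4) = 13
p[2,3,4] = (-11 - 13) / (4 - 2) = -12
p[3,4,5] = (13 - (-11)) / (5 - 3) = 12
p[2,3,4,5] = (12 - (-12)) / (5 - 2) = 8

8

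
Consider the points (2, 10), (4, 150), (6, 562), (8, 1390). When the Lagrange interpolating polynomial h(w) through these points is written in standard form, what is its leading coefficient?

The leading coefficient equals the top divided difference h[2,4,6,8].
h[2,4] = (150 - 10) / (4 - 2) = 70
h[4,6] = (562 - 150) / (6 - 4) = 206
h[6,8] = (1390 - 562) / (8 - 6) = 414
h[2,4,6] = (206 - 70) / (6 - 2) = 34
h[4,6,8] = (414 - 206) / (8 - 4) = 52
h[2,4,6,8] = (52 - 34) / (8 - 2) = 3

3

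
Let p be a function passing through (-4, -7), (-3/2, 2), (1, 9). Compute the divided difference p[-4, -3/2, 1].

-4/25

p[-4,-3/2] = (2 - (-7)) / (-3/2 - (-4)) = 18/5
p[-3/2,1] = (9 - 2) / (1 - (-3/2)) = 14/5
p[-4,-3/2,1] = (14/5 - 18/5) / (1 - (-4)) = -4/25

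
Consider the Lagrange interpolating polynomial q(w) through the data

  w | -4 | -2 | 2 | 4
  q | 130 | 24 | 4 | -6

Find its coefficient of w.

Build the Lagrange basis polynomials:
L_0(w) = (w + 2)(w - 2)(w - 4) / [-96] = -(1/96)w^3 + (1/24)w^2 + (1/24)w - 1/6
L_1(w) = (w + 4)(w - 2)(w - 4) / [48] = (1/48)w^3 - (1/24)w^2 - (1/3)w + 2/3
L_2(w) = (w + 4)(w + 2)(w - 4) / [-48] = -(1/48)w^3 - (1/24)w^2 + (1/3)w + 2/3
L_3(w) = (w + 4)(w + 2)(w - 2) / [96] = (1/96)w^3 + (1/24)w^2 - (1/24)w - 1/6
q(w) = 130·L_0 + 24·L_1 + 4·L_2 + (-6)·L_3
Only the coefficient of w is needed; take it from each L_i and combine:
130·(1/24) + 24·(-1/3) + 4·(1/3) + (-6)·(-1/24) = -1

-1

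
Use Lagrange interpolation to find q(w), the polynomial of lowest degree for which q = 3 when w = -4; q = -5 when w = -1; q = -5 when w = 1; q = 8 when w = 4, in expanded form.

Build the Lagrange basis polynomials:
L_0(w) = (w + 1)(w - 1)(w - 4) / [-120] = -(1/120)w^3 + (1/30)w^2 + (1/120)w - 1/30
L_1(w) = (w + 4)(w - 1)(w - 4) / [30] = (1/30)w^3 - (1/30)w^2 - (8/15)w + 8/15
L_2(w) = (w + 4)(w + 1)(w - 4) / [-30] = -(1/30)w^3 - (1/30)w^2 + (8/15)w + 8/15
L_3(w) = (w + 4)(w + 1)(w - 1) / [120] = (1/120)w^3 + (1/30)w^2 - (1/120)w - 1/30
q(w) = 3·L_0 + (-5)·L_1 + (-5)·L_2 + 8·L_3
  3·L_0(w) = -(1/40)w^3 + (1/10)w^2 + (1/40)w - 1/10
  (-5)·L_1(w) = -(1/6)w^3 + (1/6)w^2 + (8/3)w - 8/3
  (-5)·L_2(w) = (1/6)w^3 + (1/6)w^2 - (8/3)w - 8/3
  8·L_3(w) = (1/15)w^3 + (4/15)w^2 - (1/15)w - 4/15
Adding term by term: (1/24)w^3 + (7/10)w^2 - (1/24)w - 57/10

q(w) = (1/24)w^3 + (7/10)w^2 - (1/24)w - 57/10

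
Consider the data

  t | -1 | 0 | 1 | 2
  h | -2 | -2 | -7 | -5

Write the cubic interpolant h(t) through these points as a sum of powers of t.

h(t) = 2t^3 - (5/2)t^2 - (9/2)t - 2

Build the Lagrange basis polynomials:
L_0(t) = t(t - 1)(t - 2) / [-6] = -(1/6)t^3 + (1/2)t^2 - (1/3)t
L_1(t) = (t + 1)(t - 1)(t - 2) / [2] = (1/2)t^3 - t^2 - (1/2)t + 1
L_2(t) = (t + 1)t(t - 2) / [-2] = -(1/2)t^3 + (1/2)t^2 + t
L_3(t) = (t + 1)t(t - 1) / [6] = (1/6)t^3 - (1/6)t
h(t) = (-2)·L_0 + (-2)·L_1 + (-7)·L_2 + (-5)·L_3
  (-2)·L_0(t) = (1/3)t^3 - t^2 + (2/3)t
  (-2)·L_1(t) = -t^3 + 2t^2 + t - 2
  (-7)·L_2(t) = (7/2)t^3 - (7/2)t^2 - 7t
  (-5)·L_3(t) = -(5/6)t^3 + (5/6)t
Adding term by term: 2t^3 - (5/2)t^2 - (9/2)t - 2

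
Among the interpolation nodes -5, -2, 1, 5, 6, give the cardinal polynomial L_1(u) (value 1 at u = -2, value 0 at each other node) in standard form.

L_1(u) = (u + 5)(u - 1)(u - 5)(u - 6) / [(3)·(-3)·(-7)·(-8)]
       = (u^4 - 7u^3 - 19u^2 + 175u - 150) / (-504)

L_1(u) = -(1/504)u^4 + (1/72)u^3 + (19/504)u^2 - (25/72)u + 25/84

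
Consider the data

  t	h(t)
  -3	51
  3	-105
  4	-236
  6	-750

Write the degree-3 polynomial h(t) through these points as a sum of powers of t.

h(t) = -3t^3 - 3t^2 + t

L_0(t) = (t - 3)(t - 4)(t - 6) / [-378] = -(1/378)t^3 + (13/378)t^2 - (1/7)t + 4/21
L_1(t) = (t + 3)(t - 4)(t - 6) / [18] = (1/18)t^3 - (7/18)t^2 - (1/3)t + 4
L_2(t) = (t + 3)(t - 3)(t - 6) / [-14] = -(1/14)t^3 + (3/7)t^2 + (9/14)t - 27/7
L_3(t) = (t + 3)(t - 3)(t - 4) / [54] = (1/54)t^3 - (2/27)t^2 - (1/6)t + 2/3
h(t) = 51·L_0 + (-105)·L_1 + (-236)·L_2 + (-750)·L_3
  51·L_0(t) = -(17/126)t^3 + (221/126)t^2 - (51/7)t + 68/7
  (-105)·L_1(t) = -(35/6)t^3 + (245/6)t^2 + 35t - 420
  (-236)·L_2(t) = (118/7)t^3 - (708/7)t^2 - (1062/7)t + 6372/7
  (-750)·L_3(t) = -(125/9)t^3 + (500/9)t^2 + 125t - 500
Adding term by term: -3t^3 - 3t^2 + t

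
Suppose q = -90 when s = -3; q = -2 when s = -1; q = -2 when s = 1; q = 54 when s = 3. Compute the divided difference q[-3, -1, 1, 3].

3

q[-3,-1] = (-2 - (-90)) / (-1 - (-3)) = 44
q[-1,1] = (-2 - (-2)) / (1 - (-1)) = 0
q[1,3] = (54 - (-2)) / (3 - 1) = 28
q[-3,-1,1] = (0 - 44) / (1 - (-3)) = -11
q[-1,1,3] = (28 - 0) / (3 - (-1)) = 7
q[-3,-1,1,3] = (7 - (-11)) / (3 - (-3)) = 3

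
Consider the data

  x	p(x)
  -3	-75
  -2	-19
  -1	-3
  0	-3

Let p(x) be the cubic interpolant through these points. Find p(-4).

L_0(-4) = (-2)·(-3)·(-4)/[(-1)·(-2)·(-3)] = 4
L_1(-4) = (-1)·(-3)·(-4)/[(1)·(-1)·(-2)] = -6
L_2(-4) = (-1)·(-2)·(-4)/[(2)·(1)·(-1)] = 4
L_3(-4) = (-1)·(-2)·(-3)/[(3)·(2)·(1)] = -1
Sum: (-75)·(4) + (-19)·(-6) + (-3)·(4) + (-3)·(-1) = -195

-195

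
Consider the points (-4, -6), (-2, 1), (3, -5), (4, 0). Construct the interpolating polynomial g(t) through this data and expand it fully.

Build the Lagrange basis polynomials:
L_0(t) = (t + 2)(t - 3)(t - 4) / [-112] = -(1/112)t^3 + (5/112)t^2 + (1/56)t - 3/14
L_1(t) = (t + 4)(t - 3)(t - 4) / [60] = (1/60)t^3 - (1/20)t^2 - (4/15)t + 4/5
L_2(t) = (t + 4)(t + 2)(t - 4) / [-35] = -(1/35)t^3 - (2/35)t^2 + (16/35)t + 32/35
L_3(t) = (t + 4)(t + 2)(t - 3) / [48] = (1/48)t^3 + (1/16)t^2 - (5/24)t - 1/2
g(t) = (-6)·L_0 + 1·L_1 + (-5)·L_2 + 0·L_3
  (-6)·L_0(t) = (3/56)t^3 - (15/56)t^2 - (3/28)t + 9/7
  1·L_1(t) = (1/60)t^3 - (1/20)t^2 - (4/15)t + 4/5
  (-5)·L_2(t) = (1/7)t^3 + (2/7)t^2 - (16/7)t - 32/7
  0·L_3(t) = 0
Adding term by term: (179/840)t^3 - (9/280)t^2 - (1117/420)t - 87/35

g(t) = (179/840)t^3 - (9/280)t^2 - (1117/420)t - 87/35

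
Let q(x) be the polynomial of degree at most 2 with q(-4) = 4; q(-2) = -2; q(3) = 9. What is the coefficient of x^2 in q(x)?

Build the Lagrange basis polynomials:
L_0(x) = (x + 2)(x - 3) / [14] = (1/14)x^2 - (1/14)x - 3/7
L_1(x) = (x + 4)(x - 3) / [-10] = -(1/10)x^2 - (1/10)x + 6/5
L_2(x) = (x + 4)(x + 2) / [35] = (1/35)x^2 + (6/35)x + 8/35
q(x) = 4·L_0 + (-2)·L_1 + 9·L_2
Only the coefficient of x^2 is needed; take it from each L_i and combine:
4·(1/14) + (-2)·(-1/10) + 9·(1/35) = 26/35

26/35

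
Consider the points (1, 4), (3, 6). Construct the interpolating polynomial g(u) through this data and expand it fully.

g(u) = u + 3

Build the Lagrange basis polynomials:
L_0(u) = (u - 3) / [-2] = -(1/2)u + 3/2
L_1(u) = (u - 1) / [2] = (1/2)u - 1/2
g(u) = 4·L_0 + 6·L_1
  4·L_0(u) = -2u + 6
  6·L_1(u) = 3u - 3
Adding term by term: u + 3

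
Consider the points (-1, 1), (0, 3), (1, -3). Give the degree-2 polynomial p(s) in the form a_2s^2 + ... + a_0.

Build the Lagrange basis polynomials:
L_0(s) = s(s - 1) / [2] = (1/2)s^2 - (1/2)s
L_1(s) = (s + 1)(s - 1) / [-1] = -s^2 + 1
L_2(s) = (s + 1)s / [2] = (1/2)s^2 + (1/2)s
p(s) = 1·L_0 + 3·L_1 + (-3)·L_2
  1·L_0(s) = (1/2)s^2 - (1/2)s
  3·L_1(s) = -3s^2 + 3
  (-3)·L_2(s) = -(3/2)s^2 - (3/2)s
Adding term by term: -4s^2 - 2s + 3

p(s) = -4s^2 - 2s + 3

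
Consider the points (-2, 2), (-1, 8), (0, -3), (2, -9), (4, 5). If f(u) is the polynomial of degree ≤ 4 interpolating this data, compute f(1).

Evaluate each Lagrange basis at u = 1:
L_0(1) = (2)·(1)·(-1)·(-3)/[(-1)·(-2)·(-4)·(-6)] = 1/8
L_1(1) = (3)·(1)·(-1)·(-3)/[(1)·(-1)·(-3)·(-5)] = -3/5
L_2(1) = (3)·(2)·(-1)·(-3)/[(2)·(1)·(-2)·(-4)] = 9/8
L_3(1) = (3)·(2)·(1)·(-3)/[(4)·(3)·(2)·(-2)] = 3/8
L_4(1) = (3)·(2)·(1)·(-1)/[(6)·(5)·(4)·(2)] = -1/40
Sum: 2·(1/8) + 8·(-3/5) + (-3)·(9/8) + (-9)·(3/8) + 5·(-1/40) = -457/40

-457/40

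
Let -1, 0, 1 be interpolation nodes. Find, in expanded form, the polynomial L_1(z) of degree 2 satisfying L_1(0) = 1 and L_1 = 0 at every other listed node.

L_1(z) = (z + 1)(z - 1) / [(1)·(-1)]
       = (z^2 - 1) / (-1)

L_1(z) = -z^2 + 1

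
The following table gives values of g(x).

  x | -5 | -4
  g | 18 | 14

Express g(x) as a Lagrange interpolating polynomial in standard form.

Build the Lagrange basis polynomials:
L_0(x) = (x + 4) / [-1] = -x - 4
L_1(x) = (x + 5) / [1] = x + 5
g(x) = 18·L_0 + 14·L_1
  18·L_0(x) = -18x - 72
  14·L_1(x) = 14x + 70
Adding term by term: -4x - 2

g(x) = -4x - 2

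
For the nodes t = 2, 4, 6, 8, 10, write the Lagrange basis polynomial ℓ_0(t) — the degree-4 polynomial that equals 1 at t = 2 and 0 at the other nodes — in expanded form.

ℓ_0(t) = (t - 4)(t - 6)(t - 8)(t - 10) / [(-2)·(-4)·(-6)·(-8)]
       = (t^4 - 28t^3 + 284t^2 - 1232t + 1920) / (384)

ℓ_0(t) = (1/384)t^4 - (7/96)t^3 + (71/96)t^2 - (77/24)t + 5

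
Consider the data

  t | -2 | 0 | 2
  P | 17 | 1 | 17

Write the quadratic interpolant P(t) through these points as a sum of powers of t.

L_0(t) = t(t - 2) / [8] = (1/8)t^2 - (1/4)t
L_1(t) = (t + 2)(t - 2) / [-4] = -(1/4)t^2 + 1
L_2(t) = (t + 2)t / [8] = (1/8)t^2 + (1/4)t
P(t) = 17·L_0 + 1·L_1 + 17·L_2
  17·L_0(t) = (17/8)t^2 - (17/4)t
  1·L_1(t) = -(1/4)t^2 + 1
  17·L_2(t) = (17/8)t^2 + (17/4)t
Adding term by term: 4t^2 + 1

P(t) = 4t^2 + 1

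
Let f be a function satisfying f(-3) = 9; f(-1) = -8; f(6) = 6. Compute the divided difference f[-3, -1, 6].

f[-3,-1] = (-8 - 9) / (-1 - (-3)) = -17/2
f[-1,6] = (6 - (-8)) / (6 - (-1)) = 2
f[-3,-1,6] = (2 - (-17/2)) / (6 - (-3)) = 7/6

7/6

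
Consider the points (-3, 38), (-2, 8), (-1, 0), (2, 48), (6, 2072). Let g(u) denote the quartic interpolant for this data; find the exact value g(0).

Evaluate each Lagrange basis at u = 0:
L_0(0) = (2)·(1)·(-2)·(-6)/[(-1)·(-2)·(-5)·(-9)] = 4/15
L_1(0) = (3)·(1)·(-2)·(-6)/[(1)·(-1)·(-4)·(-8)] = -9/8
L_2(0) = (3)·(2)·(-2)·(-6)/[(2)·(1)·(-3)·(-7)] = 12/7
L_3(0) = (3)·(2)·(1)·(-6)/[(5)·(4)·(3)·(-4)] = 3/20
L_4(0) = (3)·(2)·(1)·(-2)/[(9)·(8)·(7)·(4)] = -1/168
Sum: 38·(4/15) + 8·(-9/8) + 0 + 48·(3/20) + 2072·(-1/168) = -4

-4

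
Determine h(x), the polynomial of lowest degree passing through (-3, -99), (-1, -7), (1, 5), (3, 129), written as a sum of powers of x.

Build the Lagrange basis polynomials:
L_0(x) = (x + 1)(x - 1)(x - 3) / [-48] = -(1/48)x^3 + (1/16)x^2 + (1/48)x - 1/16
L_1(x) = (x + 3)(x - 1)(x - 3) / [16] = (1/16)x^3 - (1/16)x^2 - (9/16)x + 9/16
L_2(x) = (x + 3)(x + 1)(x - 3) / [-16] = -(1/16)x^3 - (1/16)x^2 + (9/16)x + 9/16
L_3(x) = (x + 3)(x + 1)(x - 1) / [48] = (1/48)x^3 + (1/16)x^2 - (1/48)x - 1/16
h(x) = (-99)·L_0 + (-7)·L_1 + 5·L_2 + 129·L_3
  (-99)·L_0(x) = (33/16)x^3 - (99/16)x^2 - (33/16)x + 99/16
  (-7)·L_1(x) = -(7/16)x^3 + (7/16)x^2 + (63/16)x - 63/16
  5·L_2(x) = -(5/16)x^3 - (5/16)x^2 + (45/16)x + 45/16
  129·L_3(x) = (43/16)x^3 + (129/16)x^2 - (43/16)x - 129/16
Adding term by term: 4x^3 + 2x^2 + 2x - 3

h(x) = 4x^3 + 2x^2 + 2x - 3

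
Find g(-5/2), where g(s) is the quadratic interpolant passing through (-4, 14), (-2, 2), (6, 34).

Using Newton's divided-difference form:
g[-4,-2] = (2 - 14) / (-2 - (-4)) = -6
g[-2,6] = (34 - 2) / (6 - (-2)) = 4
g[-4,-2,6] = (4 - (-6)) / (6 - (-4)) = 1
g(-5/2) = 14 + (-6)·(3/2) + 1·(3/2)·(-1/2) = 17/4

17/4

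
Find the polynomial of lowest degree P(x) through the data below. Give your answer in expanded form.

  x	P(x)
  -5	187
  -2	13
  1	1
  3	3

P(x) = -x^3 + 3x^2 + 2x - 3

L_0(x) = (x + 2)(x - 1)(x - 3) / [-144] = -(1/144)x^3 + (1/72)x^2 + (5/144)x - 1/24
L_1(x) = (x + 5)(x - 1)(x - 3) / [45] = (1/45)x^3 + (1/45)x^2 - (17/45)x + 1/3
L_2(x) = (x + 5)(x + 2)(x - 3) / [-36] = -(1/36)x^3 - (1/9)x^2 + (11/36)x + 5/6
L_3(x) = (x + 5)(x + 2)(x - 1) / [80] = (1/80)x^3 + (3/40)x^2 + (3/80)x - 1/8
P(x) = 187·L_0 + 13·L_1 + 1·L_2 + 3·L_3
  187·L_0(x) = -(187/144)x^3 + (187/72)x^2 + (935/144)x - 187/24
  13·L_1(x) = (13/45)x^3 + (13/45)x^2 - (221/45)x + 13/3
  1·L_2(x) = -(1/36)x^3 - (1/9)x^2 + (11/36)x + 5/6
  3·L_3(x) = (3/80)x^3 + (9/40)x^2 + (9/80)x - 3/8
Adding term by term: -x^3 + 3x^2 + 2x - 3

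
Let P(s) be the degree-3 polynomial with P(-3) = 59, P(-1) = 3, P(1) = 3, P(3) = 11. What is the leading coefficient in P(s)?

Build the Lagrange basis polynomials:
L_0(s) = (s + 1)(s - 1)(s - 3) / [-48] = -(1/48)s^3 + (1/16)s^2 + (1/48)s - 1/16
L_1(s) = (s + 3)(s - 1)(s - 3) / [16] = (1/16)s^3 - (1/16)s^2 - (9/16)s + 9/16
L_2(s) = (s + 3)(s + 1)(s - 3) / [-16] = -(1/16)s^3 - (1/16)s^2 + (9/16)s + 9/16
L_3(s) = (s + 3)(s + 1)(s - 1) / [48] = (1/48)s^3 + (1/16)s^2 - (1/48)s - 1/16
P(s) = 59·L_0 + 3·L_1 + 3·L_2 + 11·L_3
Only the coefficient of s^3 is needed; take it from each L_i and combine:
59·(-1/48) + 3·(1/16) + 3·(-1/16) + 11·(1/48) = -1

-1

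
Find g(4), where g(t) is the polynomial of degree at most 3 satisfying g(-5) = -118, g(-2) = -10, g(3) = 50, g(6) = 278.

98

Evaluate each Lagrange basis at t = 4:
L_0(4) = (6)·(1)·(-2)/[(-3)·(-8)·(-11)] = 1/22
L_1(4) = (9)·(1)·(-2)/[(3)·(-5)·(-8)] = -3/20
L_2(4) = (9)·(6)·(-2)/[(8)·(5)·(-3)] = 9/10
L_3(4) = (9)·(6)·(1)/[(11)·(8)·(3)] = 9/44
Sum: (-118)·(1/22) + (-10)·(-3/20) + 50·(9/10) + 278·(9/44) = 98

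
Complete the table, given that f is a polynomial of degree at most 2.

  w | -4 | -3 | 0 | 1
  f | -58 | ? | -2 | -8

The 3 known values determine f uniquely (degree ≤ 2).
Evaluate each Lagrange basis at w = -3:
L_0(-3) = (-3)·(-4)/[(-4)·(-5)] = 3/5
L_1(-3) = (1)·(-4)/[(4)·(-1)] = 1
L_2(-3) = (1)·(-3)/[(5)·(1)] = -3/5
Sum: (-58)·(3/5) + (-2)·(1) + (-8)·(-3/5) = -32

-32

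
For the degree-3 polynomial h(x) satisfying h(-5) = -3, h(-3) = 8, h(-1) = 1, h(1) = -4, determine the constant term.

-3

L_0(x) = (x + 3)(x + 1)(x - 1) / [-48] = -(1/48)x^3 - (1/16)x^2 + (1/48)x + 1/16
L_1(x) = (x + 5)(x + 1)(x - 1) / [16] = (1/16)x^3 + (5/16)x^2 - (1/16)x - 5/16
L_2(x) = (x + 5)(x + 3)(x - 1) / [-16] = -(1/16)x^3 - (7/16)x^2 - (7/16)x + 15/16
L_3(x) = (x + 5)(x + 3)(x + 1) / [48] = (1/48)x^3 + (3/16)x^2 + (23/48)x + 5/16
h(x) = (-3)·L_0 + 8·L_1 + 1·L_2 + (-4)·L_3
Only the constant term is needed; take it from each L_i and combine:
(-3)·(1/16) + 8·(-5/16) + 1·(15/16) + (-4)·(5/16) = -3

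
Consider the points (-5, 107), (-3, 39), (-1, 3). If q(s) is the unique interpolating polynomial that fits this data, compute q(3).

27

Evaluate each Lagrange basis at s = 3:
L_0(3) = (6)·(4)/[(-2)·(-4)] = 3
L_1(3) = (8)·(4)/[(2)·(-2)] = -8
L_2(3) = (8)·(6)/[(4)·(2)] = 6
Sum: 107·(3) + 39·(-8) + 3·(6) = 27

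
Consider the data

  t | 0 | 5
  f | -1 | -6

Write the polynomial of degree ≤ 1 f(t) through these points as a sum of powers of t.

f(t) = -t - 1

L_0(t) = (t - 5) / [-5] = -(1/5)t + 1
L_1(t) = t / [5] = (1/5)t
f(t) = (-1)·L_0 + (-6)·L_1
  (-1)·L_0(t) = (1/5)t - 1
  (-6)·L_1(t) = -(6/5)t
Adding term by term: -t - 1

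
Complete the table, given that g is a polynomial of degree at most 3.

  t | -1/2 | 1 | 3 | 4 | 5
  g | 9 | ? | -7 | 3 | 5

The 4 known values determine g uniquely (degree ≤ 3).
L_0(1) = (-2)·(-3)·(-4)/[(-7/2)·(-9/2)·(-11/2)] = 64/231
L_1(1) = (3/2)·(-3)·(-4)/[(7/2)·(-1)·(-2)] = 18/7
L_2(1) = (3/2)·(-2)·(-4)/[(9/2)·(1)·(-1)] = -8/3
L_3(1) = (3/2)·(-2)·(-3)/[(11/2)·(2)·(1)] = 9/11
Sum: 9·(64/231) + (-7)·(18/7) + 3·(-8/3) + 5·(9/11) = -1495/77

-1495/77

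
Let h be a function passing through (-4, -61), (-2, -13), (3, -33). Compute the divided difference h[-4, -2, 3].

-4

h[-4,-2] = (-13 - (-61)) / (-2 - (-4)) = 24
h[-2,3] = (-33 - (-13)) / (3 - (-2)) = -4
h[-4,-2,3] = (-4 - 24) / (3 - (-4)) = -4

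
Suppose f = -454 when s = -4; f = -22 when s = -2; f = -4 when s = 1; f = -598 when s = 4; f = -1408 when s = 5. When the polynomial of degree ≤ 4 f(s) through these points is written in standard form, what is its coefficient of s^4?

L_0(s) = (s + 2)(s - 1)(s - 4)(s - 5) / [720] = (1/720)s^4 - (1/90)s^3 + (1/80)s^2 + (19/360)s - 1/18
L_1(s) = (s + 4)(s - 1)(s - 4)(s - 5) / [-252] = -(1/252)s^4 + (1/42)s^3 + (11/252)s^2 - (8/21)s + 20/63
L_2(s) = (s + 4)(s + 2)(s - 4)(s - 5) / [180] = (1/180)s^4 - (1/60)s^3 - (13/90)s^2 + (4/15)s + 8/9
L_3(s) = (s + 4)(s + 2)(s - 1)(s - 5) / [-144] = -(1/144)s^4 + (23/144)s^2 + (1/8)s - 5/18
L_4(s) = (s + 4)(s + 2)(s - 1)(s - 4) / [252] = (1/252)s^4 + (1/252)s^3 - (1/14)s^2 - (4/63)s + 8/63
f(s) = (-454)·L_0 + (-22)·L_1 + (-4)·L_2 + (-598)·L_3 + (-1408)·L_4
Only the coefficient of s^4 is needed; take it from each L_i and combine:
(-454)·(1/720) + (-22)·(-1/252) + (-4)·(1/180) + (-598)·(-1/144) + (-1408)·(1/252) = -2

-2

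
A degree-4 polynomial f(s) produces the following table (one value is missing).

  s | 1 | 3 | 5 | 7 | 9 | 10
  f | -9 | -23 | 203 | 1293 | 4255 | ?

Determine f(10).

The 5 known values determine f uniquely (degree ≤ 4).
Evaluate each Lagrange basis at s = 10:
L_0(10) = (7)·(5)·(3)·(1)/[(-2)·(-4)·(-6)·(-8)] = 35/128
L_1(10) = (9)·(5)·(3)·(1)/[(2)·(-2)·(-4)·(-6)] = -45/32
L_2(10) = (9)·(7)·(3)·(1)/[(4)·(2)·(-2)·(-4)] = 189/64
L_3(10) = (9)·(7)·(5)·(1)/[(6)·(4)·(2)·(-2)] = -105/32
L_4(10) = (9)·(7)·(5)·(3)/[(8)·(6)·(4)·(2)] = 315/128
Sum: (-9)·(35/128) + (-23)·(-45/32) + 203·(189/64) + 1293·(-105/32) + 4255·(315/128) = 6858

6858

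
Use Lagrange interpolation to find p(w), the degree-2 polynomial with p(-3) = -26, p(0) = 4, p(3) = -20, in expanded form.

Build the Lagrange basis polynomials:
L_0(w) = w(w - 3) / [18] = (1/18)w^2 - (1/6)w
L_1(w) = (w + 3)(w - 3) / [-9] = -(1/9)w^2 + 1
L_2(w) = (w + 3)w / [18] = (1/18)w^2 + (1/6)w
p(w) = (-26)·L_0 + 4·L_1 + (-20)·L_2
  (-26)·L_0(w) = -(13/9)w^2 + (13/3)w
  4·L_1(w) = -(4/9)w^2 + 4
  (-20)·L_2(w) = -(10/9)w^2 - (10/3)w
Adding term by term: -3w^2 + w + 4

p(w) = -3w^2 + w + 4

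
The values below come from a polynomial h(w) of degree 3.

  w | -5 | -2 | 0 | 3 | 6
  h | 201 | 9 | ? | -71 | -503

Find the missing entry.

The 4 known values determine h uniquely (degree ≤ 3).
Evaluate each Lagrange basis at w = 0:
L_0(0) = (2)·(-3)·(-6)/[(-3)·(-8)·(-11)] = -3/22
L_1(0) = (5)·(-3)·(-6)/[(3)·(-5)·(-8)] = 3/4
L_2(0) = (5)·(2)·(-6)/[(8)·(5)·(-3)] = 1/2
L_3(0) = (5)·(2)·(-3)/[(11)·(8)·(3)] = -5/44
Sum: 201·(-3/22) + 9·(3/4) + (-71)·(1/2) + (-503)·(-5/44) = 1

1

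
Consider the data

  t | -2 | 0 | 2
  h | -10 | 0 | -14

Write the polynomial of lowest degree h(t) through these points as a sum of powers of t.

h(t) = -3t^2 - t

Newton's divided differences:
h[-2,0] = (0 - (-10)) / (0 - (-2)) = 5
h[0,2] = (-14 - 0) / (2 - 0) = -7
h[-2,0,2] = (-7 - 5) / (2 - (-2)) = -3
h(t) = -10 + 5·(t + 2) + (-3)·(t + 2)t
Expanding: h(t) = -3t^2 - t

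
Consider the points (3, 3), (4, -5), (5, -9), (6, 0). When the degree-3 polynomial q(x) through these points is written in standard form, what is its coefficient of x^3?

3/2

The leading coefficient equals the top divided difference q[3,4,5,6].
q[3,4] = (-5 - 3) / (4 - 3) = -8
q[4,5] = (-9 - (-5)) / (5 - 4) = -4
q[5,6] = (0 - (-9)) / (6 - 5) = 9
q[3,4,5] = (-4 - (-8)) / (5 - 3) = 2
q[4,5,6] = (9 - (-4)) / (6 - 4) = 13/2
q[3,4,5,6] = (13/2 - 2) / (6 - 3) = 3/2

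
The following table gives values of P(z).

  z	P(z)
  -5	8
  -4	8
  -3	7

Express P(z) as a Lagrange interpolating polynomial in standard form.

P(z) = -(1/2)z^2 - (9/2)z - 2

L_0(z) = (z + 4)(z + 3) / [2] = (1/2)z^2 + (7/2)z + 6
L_1(z) = (z + 5)(z + 3) / [-1] = -z^2 - 8z - 15
L_2(z) = (z + 5)(z + 4) / [2] = (1/2)z^2 + (9/2)z + 10
P(z) = 8·L_0 + 8·L_1 + 7·L_2
  8·L_0(z) = 4z^2 + 28z + 48
  8·L_1(z) = -8z^2 - 64z - 120
  7·L_2(z) = (7/2)z^2 + (63/2)z + 70
Adding term by term: -(1/2)z^2 - (9/2)z - 2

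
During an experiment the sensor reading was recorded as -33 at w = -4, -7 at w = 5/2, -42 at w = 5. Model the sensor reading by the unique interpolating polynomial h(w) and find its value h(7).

L_0(7) = (9/2)·(2)/[(-13/2)·(-9)] = 2/13
L_1(7) = (11)·(2)/[(13/2)·(-5/2)] = -88/65
L_2(7) = (11)·(9/2)/[(9)·(5/2)] = 11/5
Sum: (-33)·(2/13) + (-7)·(-88/65) + (-42)·(11/5) = -88

-88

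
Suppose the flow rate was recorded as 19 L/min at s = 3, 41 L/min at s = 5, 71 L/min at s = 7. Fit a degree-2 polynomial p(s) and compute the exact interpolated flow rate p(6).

55

L_0(6) = (1)·(-1)/[(-2)·(-4)] = -1/8
L_1(6) = (3)·(-1)/[(2)·(-2)] = 3/4
L_2(6) = (3)·(1)/[(4)·(2)] = 3/8
Sum: 19·(-1/8) + 41·(3/4) + 71·(3/8) = 55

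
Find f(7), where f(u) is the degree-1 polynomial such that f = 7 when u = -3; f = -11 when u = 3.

L_0(7) = (4)/[(-6)] = -2/3
L_1(7) = (10)/[(6)] = 5/3
Sum: 7·(-2/3) + (-11)·(5/3) = -23

-23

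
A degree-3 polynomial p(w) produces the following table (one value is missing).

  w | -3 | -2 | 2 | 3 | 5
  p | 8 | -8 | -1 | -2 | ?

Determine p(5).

-36

The 4 known values determine p uniquely (degree ≤ 3).
Evaluate each Lagrange basis at w = 5:
L_0(5) = (7)·(3)·(2)/[(-1)·(-5)·(-6)] = -7/5
L_1(5) = (8)·(3)·(2)/[(1)·(-4)·(-5)] = 12/5
L_2(5) = (8)·(7)·(2)/[(5)·(4)·(-1)] = -28/5
L_3(5) = (8)·(7)·(3)/[(6)·(5)·(1)] = 28/5
Sum: 8·(-7/5) + (-8)·(12/5) + (-1)·(-28/5) + (-2)·(28/5) = -36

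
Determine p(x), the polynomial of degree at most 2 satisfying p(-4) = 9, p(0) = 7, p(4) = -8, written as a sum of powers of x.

p(x) = -(13/32)x^2 - (17/8)x + 7

Newton's divided differences:
p[-4,0] = (7 - 9) / (0 - (-4)) = -1/2
p[0,4] = (-8 - 7) / (4 - 0) = -15/4
p[-4,0,4] = (-15/4 - (-1/2)) / (4 - (-4)) = -13/32
p(x) = 9 + (-1/2)·(x + 4) + (-13/32)·(x + 4)x
Expanding: p(x) = -(13/32)x^2 - (17/8)x + 7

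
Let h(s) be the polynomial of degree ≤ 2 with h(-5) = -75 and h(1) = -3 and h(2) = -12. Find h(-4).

Evaluate each Lagrange basis at s = -4:
L_0(-4) = (-5)·(-6)/[(-6)·(-7)] = 5/7
L_1(-4) = (1)·(-6)/[(6)·(-1)] = 1
L_2(-4) = (1)·(-5)/[(7)·(1)] = -5/7
Sum: (-75)·(5/7) + (-3)·(1) + (-12)·(-5/7) = -48

-48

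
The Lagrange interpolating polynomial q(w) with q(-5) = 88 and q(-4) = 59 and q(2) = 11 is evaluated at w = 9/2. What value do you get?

219/4

Evaluate each Lagrange basis at w = 9/2:
L_0(9/2) = (17/2)·(5/2)/[(-1)·(-7)] = 85/28
L_1(9/2) = (19/2)·(5/2)/[(1)·(-6)] = -95/24
L_2(9/2) = (19/2)·(17/2)/[(7)·(6)] = 323/168
Sum: 88·(85/28) + 59·(-95/24) + 11·(323/168) = 219/4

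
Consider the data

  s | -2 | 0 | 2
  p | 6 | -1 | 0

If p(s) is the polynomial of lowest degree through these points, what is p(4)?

Evaluate each Lagrange basis at s = 4:
L_0(4) = (4)·(2)/[(-2)·(-4)] = 1
L_1(4) = (6)·(2)/[(2)·(-2)] = -3
L_2(4) = (6)·(4)/[(4)·(2)] = 3
Sum: 6·(1) + (-1)·(-3) + 0 = 9

9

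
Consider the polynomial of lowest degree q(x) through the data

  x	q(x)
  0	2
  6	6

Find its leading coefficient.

2/3

Build the Lagrange basis polynomials:
L_0(x) = (x - 6) / [-6] = -(1/6)x + 1
L_1(x) = x / [6] = (1/6)x
q(x) = 2·L_0 + 6·L_1
Only the coefficient of x is needed; take it from each L_i and combine:
2·(-1/6) + 6·(1/6) = 2/3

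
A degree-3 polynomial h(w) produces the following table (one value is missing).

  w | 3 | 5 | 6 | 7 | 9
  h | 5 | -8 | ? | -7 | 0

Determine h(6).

The 4 known values determine h uniquely (degree ≤ 3).
L_0(6) = (1)·(-1)·(-3)/[(-2)·(-4)·(-6)] = -1/16
L_1(6) = (3)·(-1)·(-3)/[(2)·(-2)·(-4)] = 9/16
L_2(6) = (3)·(1)·(-3)/[(4)·(2)·(-2)] = 9/16
L_3(6) = (3)·(1)·(-1)/[(6)·(4)·(2)] = -1/16
Sum: 5·(-1/16) + (-8)·(9/16) + (-7)·(9/16) + 0 = -35/4

-35/4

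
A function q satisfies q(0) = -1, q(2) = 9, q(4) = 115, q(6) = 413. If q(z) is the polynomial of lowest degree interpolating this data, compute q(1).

-2

L_0(1) = (-1)·(-3)·(-5)/[(-2)·(-4)·(-6)] = 5/16
L_1(1) = (1)·(-3)·(-5)/[(2)·(-2)·(-4)] = 15/16
L_2(1) = (1)·(-1)·(-5)/[(4)·(2)·(-2)] = -5/16
L_3(1) = (1)·(-1)·(-3)/[(6)·(4)·(2)] = 1/16
Sum: (-1)·(5/16) + 9·(15/16) + 115·(-5/16) + 413·(1/16) = -2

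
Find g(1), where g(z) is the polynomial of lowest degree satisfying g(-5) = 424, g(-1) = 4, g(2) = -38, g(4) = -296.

-2

Evaluate each Lagrange basis at z = 1:
L_0(1) = (2)·(-1)·(-3)/[(-4)·(-7)·(-9)] = -1/42
L_1(1) = (6)·(-1)·(-3)/[(4)·(-3)·(-5)] = 3/10
L_2(1) = (6)·(2)·(-3)/[(7)·(3)·(-2)] = 6/7
L_3(1) = (6)·(2)·(-1)/[(9)·(5)·(2)] = -2/15
Sum: 424·(-1/42) + 4·(3/10) + (-38)·(6/7) + (-296)·(-2/15) = -2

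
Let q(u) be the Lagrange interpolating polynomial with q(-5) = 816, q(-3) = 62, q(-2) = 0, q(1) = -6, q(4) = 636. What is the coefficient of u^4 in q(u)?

2

The leading coefficient equals the top divided difference q[-5,-3,-2,1,4].
q[-5,-3] = (62 - 816) / (-3 - (-5)) = -377
q[-3,-2] = (0 - 62) / (-2 - (-3)) = -62
q[-2,1] = (-6 - 0) / (1 - (-2)) = -2
q[1,4] = (636 - (-6)) / (4 - 1) = 214
q[-5,-3,-2] = (-62 - (-377)) / (-2 - (-5)) = 105
q[-3,-2,1] = (-2 - (-62)) / (1 - (-3)) = 15
q[-2,1,4] = (214 - (-2)) / (4 - (-2)) = 36
q[-5,-3,-2,1] = (15 - 105) / (1 - (-5)) = -15
q[-3,-2,1,4] = (36 - 15) / (4 - (-3)) = 3
q[-5,-3,-2,1,4] = (3 - (-15)) / (4 - (-5)) = 2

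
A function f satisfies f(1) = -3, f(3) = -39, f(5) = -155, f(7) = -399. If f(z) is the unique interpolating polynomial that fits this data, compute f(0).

0

Using Newton's divided-difference form:
f[1,3] = (-39 - (-3)) / (3 - 1) = -18
f[3,5] = (-155 - (-39)) / (5 - 3) = -58
f[5,7] = (-399 - (-155)) / (7 - 5) = -122
f[1,3,5] = (-58 - (-18)) / (5 - 1) = -10
f[3,5,7] = (-122 - (-58)) / (7 - 3) = -16
f[1,3,5,7] = (-16 - (-10)) / (7 - 1) = -1
f(0) = -3 + (-18)·(-1) + (-10)·(-1)·(-3) + (-1)·(-1)·(-3)·(-5) = 0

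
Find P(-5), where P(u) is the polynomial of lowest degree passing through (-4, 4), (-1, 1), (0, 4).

9

Using Newton's divided-difference form:
P[-4,-1] = (1 - 4) / (-1 - (-4)) = -1
P[-1,0] = (4 - 1) / (0 - (-1)) = 3
P[-4,-1,0] = (3 - (-1)) / (0 - (-4)) = 1
P(-5) = 4 + (-1)·(-1) + 1·(-1)·(-4) = 9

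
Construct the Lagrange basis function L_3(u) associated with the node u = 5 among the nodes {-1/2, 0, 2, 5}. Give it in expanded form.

L_3(u) = (u + 1/2)u(u - 2) / [(11/2)·(5)·(3)]
       = (u^3 - (3/2)u^2 - u) / (165/2)

L_3(u) = (2/165)u^3 - (1/55)u^2 - (2/165)u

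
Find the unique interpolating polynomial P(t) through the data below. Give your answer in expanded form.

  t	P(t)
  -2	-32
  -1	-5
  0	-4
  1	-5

P(t) = 4t^3 - t^2 - 4t - 4

Build the Lagrange basis polynomials:
L_0(t) = (t + 1)t(t - 1) / [-6] = -(1/6)t^3 + (1/6)t
L_1(t) = (t + 2)t(t - 1) / [2] = (1/2)t^3 + (1/2)t^2 - t
L_2(t) = (t + 2)(t + 1)(t - 1) / [-2] = -(1/2)t^3 - t^2 + (1/2)t + 1
L_3(t) = (t + 2)(t + 1)t / [6] = (1/6)t^3 + (1/2)t^2 + (1/3)t
P(t) = (-32)·L_0 + (-5)·L_1 + (-4)·L_2 + (-5)·L_3
  (-32)·L_0(t) = (16/3)t^3 - (16/3)t
  (-5)·L_1(t) = -(5/2)t^3 - (5/2)t^2 + 5t
  (-4)·L_2(t) = 2t^3 + 4t^2 - 2t - 4
  (-5)·L_3(t) = -(5/6)t^3 - (5/2)t^2 - (5/3)t
Adding term by term: 4t^3 - t^2 - 4t - 4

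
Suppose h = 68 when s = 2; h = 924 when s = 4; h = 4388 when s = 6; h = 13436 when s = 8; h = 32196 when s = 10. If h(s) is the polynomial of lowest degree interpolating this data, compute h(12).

65948

Using Newton's divided-difference form:
h[2,4] = (924 - 68) / (4 - 2) = 428
h[4,6] = (4388 - 924) / (6 - 4) = 1732
h[6,8] = (13436 - 4388) / (8 - 6) = 4524
h[8,10] = (32196 - 13436) / (10 - 8) = 9380
h[2,4,6] = (1732 - 428) / (6 - 2) = 326
h[4,6,8] = (4524 - 1732) / (8 - 4) = 698
h[6,8,10] = (9380 - 4524) / (10 - 6) = 1214
h[2,4,6,8] = (698 - 326) / (8 - 2) = 62
h[4,6,8,10] = (1214 - 698) / (10 - 4) = 86
h[2,4,6,8,10] = (86 - 62) / (10 - 2) = 3
h(12) = 68 + 428·(10) + 326·(10)·(8) + 62·(10)·(8)·(6) + 3·(10)·(8)·(6)·(4) = 65948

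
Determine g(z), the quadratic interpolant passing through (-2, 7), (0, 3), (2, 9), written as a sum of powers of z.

Build the Lagrange basis polynomials:
L_0(z) = z(z - 2) / [8] = (1/8)z^2 - (1/4)z
L_1(z) = (z + 2)(z - 2) / [-4] = -(1/4)z^2 + 1
L_2(z) = (z + 2)z / [8] = (1/8)z^2 + (1/4)z
g(z) = 7·L_0 + 3·L_1 + 9·L_2
  7·L_0(z) = (7/8)z^2 - (7/4)z
  3·L_1(z) = -(3/4)z^2 + 3
  9·L_2(z) = (9/8)z^2 + (9/4)z
Adding term by term: (5/4)z^2 + (1/2)z + 3

g(z) = (5/4)z^2 + (1/2)z + 3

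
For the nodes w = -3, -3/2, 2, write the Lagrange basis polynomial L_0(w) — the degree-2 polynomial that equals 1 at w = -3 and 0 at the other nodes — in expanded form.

L_0(w) = (2/15)w^2 - (1/15)w - 2/5

L_0(w) = (w + 3/2)(w - 2) / [(-3/2)·(-5)]
       = (w^2 - (1/2)w - 3) / (15/2)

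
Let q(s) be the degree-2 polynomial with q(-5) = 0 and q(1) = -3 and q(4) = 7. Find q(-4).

-71/27

Using Newton's divided-difference form:
q[-5,1] = (-3 - 0) / (1 - (-5)) = -1/2
q[1,4] = (7 - (-3)) / (4 - 1) = 10/3
q[-5,1,4] = (10/3 - (-1/2)) / (4 - (-5)) = 23/54
q(-4) = 0 + (-1/2)·(1) + (23/54)·(1)·(-5) = -71/27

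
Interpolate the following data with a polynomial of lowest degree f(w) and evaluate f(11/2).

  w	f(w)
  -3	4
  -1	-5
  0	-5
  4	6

8271/1120

Evaluate each Lagrange basis at w = 11/2:
L_0(11/2) = (13/2)·(11/2)·(3/2)/[(-2)·(-3)·(-7)] = -143/112
L_1(11/2) = (17/2)·(11/2)·(3/2)/[(2)·(-1)·(-5)] = 561/80
L_2(11/2) = (17/2)·(13/2)·(3/2)/[(3)·(1)·(-4)] = -221/32
L_3(11/2) = (17/2)·(13/2)·(11/2)/[(7)·(5)·(4)] = 2431/1120
Sum: 4·(-143/112) + (-5)·(561/80) + (-5)·(-221/32) + 6·(2431/1120) = 8271/1120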